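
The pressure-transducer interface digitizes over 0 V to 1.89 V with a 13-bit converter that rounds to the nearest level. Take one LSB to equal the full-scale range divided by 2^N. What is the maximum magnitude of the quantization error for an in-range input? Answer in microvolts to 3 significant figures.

V_FS = 1.89 V.
LSB = 1.89 V / 2^13 = 230.71 µV.
Worst-case error for round-to-nearest is half an LSB: 115 µV.

115 µV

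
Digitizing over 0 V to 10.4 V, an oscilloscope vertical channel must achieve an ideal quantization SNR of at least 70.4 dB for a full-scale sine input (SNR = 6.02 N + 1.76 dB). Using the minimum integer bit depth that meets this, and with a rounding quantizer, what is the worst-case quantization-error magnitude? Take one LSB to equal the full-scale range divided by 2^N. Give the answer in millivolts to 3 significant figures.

1.27 mV

Range is 10.4 V.
6.02 N + 1.76 ≥ 70.4 gives N ≥ 11.402, so the minimum integer is 12.
LSB = 10.4 V / 2^12 = 2.5391 mV.
|e|_max = LSB/2 = 1.27 mV.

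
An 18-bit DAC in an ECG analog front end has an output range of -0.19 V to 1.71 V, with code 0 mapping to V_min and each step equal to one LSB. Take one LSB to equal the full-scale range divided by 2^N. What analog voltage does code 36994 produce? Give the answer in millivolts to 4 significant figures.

Range = 1.71 − (-0.19) = 1.9 V. LSB = 1.9 V / 2^18.
Output = V_min + (36994/262144) × range = -0.19 + 0.141121 × 1.9 V
      = -0.19 V + 0.268130 V = 0.0781297 V.

78.13 mV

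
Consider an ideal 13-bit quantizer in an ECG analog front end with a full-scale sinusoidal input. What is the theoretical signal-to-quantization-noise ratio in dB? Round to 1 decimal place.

For an ideal N-bit converter with full-scale sine input, SNR = 6.02 N + 1.76 dB. SNR = 6.02 × 13 + 1.76 = 78.26 + 1.76 = 80.02 dB.

80.0 dB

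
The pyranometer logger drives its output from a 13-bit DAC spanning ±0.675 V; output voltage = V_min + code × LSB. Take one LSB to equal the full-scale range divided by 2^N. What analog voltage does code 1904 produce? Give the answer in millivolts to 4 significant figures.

The full-scale span is 0.675 − (-0.675) = 1.35 V. LSB = 1.35 V / 2^13.
Output = V_min + (1904/8192) × range = -0.675 + 0.232422 × 1.35 V
      = -0.675 V + 0.313770 V = -0.361230 V.

-361.2 mV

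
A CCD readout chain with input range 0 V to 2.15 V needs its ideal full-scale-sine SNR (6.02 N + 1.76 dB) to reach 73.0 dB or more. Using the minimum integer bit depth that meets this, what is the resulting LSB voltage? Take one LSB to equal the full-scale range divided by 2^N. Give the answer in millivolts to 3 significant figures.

V_FS = 2.15 V.
Solving 6.02 N ≥ 73.0 − 1.76: N ≥ 11.834. Round up → N = 12.
LSB = 2.15 V / 2^12 = 0.525 mV.

0.525 mV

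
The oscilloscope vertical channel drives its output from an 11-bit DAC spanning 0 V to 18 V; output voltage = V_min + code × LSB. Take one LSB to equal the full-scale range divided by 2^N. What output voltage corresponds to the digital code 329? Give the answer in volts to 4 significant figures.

Range is 18 V. LSB = 18 V / 2^11.
V_out = V_min + code × LSB = 0 V + 329 × 18 V / 2048
      = 0 + 2.89160 = 2.89160 V.

2.892 V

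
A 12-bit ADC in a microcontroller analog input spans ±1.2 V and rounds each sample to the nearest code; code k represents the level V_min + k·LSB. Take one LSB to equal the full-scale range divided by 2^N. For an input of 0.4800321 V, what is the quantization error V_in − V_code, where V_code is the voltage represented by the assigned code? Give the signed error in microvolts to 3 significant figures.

+149 µV

Full-scale range = 1.2 V − (-1.2 V) = 2.4 V. LSB = 2.4 V / 2^12 ≈ 0.5859 mV.
Position in LSBs: (0.4800321 − (-1.2)) × 4096/2.4 = 2867.2548; rounding gives k = 2867.
V_code = V_min + k × range/2^12 = -1.2 + 2867 × 2.4/4096 = 0.4798828125 V.
V_in − V_code = 0.4800321 − (0.4798828125) = +149 µV.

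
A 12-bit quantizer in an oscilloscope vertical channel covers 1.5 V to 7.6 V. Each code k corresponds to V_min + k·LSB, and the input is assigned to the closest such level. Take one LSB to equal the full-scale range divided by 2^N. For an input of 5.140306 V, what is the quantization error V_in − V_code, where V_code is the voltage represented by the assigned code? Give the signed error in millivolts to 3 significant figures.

+0.560 mV

Range = 7.6 − (1.5) = 6.1 V. LSB = 6.1 V / 2^12 ≈ 1.489 mV.
(5.140306 − (1.5)) / LSB = 3.640306 × 4096/6.1 = 2444.3760. Nearest integer: k = 2444.
V_code = V_min + k × range/2^12 = 1.5 + 2444 × 6.1/4096 = 5.139746094 V.
e = 5.140306 − (5.139746094) = +0.560 mV.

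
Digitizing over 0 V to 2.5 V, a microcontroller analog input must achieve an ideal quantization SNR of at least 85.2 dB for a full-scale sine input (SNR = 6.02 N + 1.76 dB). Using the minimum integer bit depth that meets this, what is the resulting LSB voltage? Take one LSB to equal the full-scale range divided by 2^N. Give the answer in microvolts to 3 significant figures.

153 µV

Full-scale range = 2.5 V.
Solving 6.02 N ≥ 85.2 − 1.76: N ≥ 13.860. Round up → N = 14.
One LSB is 2.5 V / 16384 = 153 µV.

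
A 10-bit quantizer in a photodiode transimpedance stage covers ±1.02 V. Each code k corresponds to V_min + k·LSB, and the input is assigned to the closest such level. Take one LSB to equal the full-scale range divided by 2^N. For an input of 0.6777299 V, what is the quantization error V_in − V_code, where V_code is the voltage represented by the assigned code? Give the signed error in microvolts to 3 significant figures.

+386 µV

Span: 1.02 V − (-1.02 V) = 2.04 V. LSB = 2.04 V / 2^10 ≈ 1.992 mV.
(V_in − V_min)/LSB = (0.6777299 − (-1.02)) × 1024/2.04 = 852.1938 → nearest code k = 852.
V_code = V_min + k × range/2^10 = -1.02 + 852 × 2.04/1024 = 0.6773437500 V.
V_in − V_code = 0.6777299 − (0.6773437500) = +386 µV.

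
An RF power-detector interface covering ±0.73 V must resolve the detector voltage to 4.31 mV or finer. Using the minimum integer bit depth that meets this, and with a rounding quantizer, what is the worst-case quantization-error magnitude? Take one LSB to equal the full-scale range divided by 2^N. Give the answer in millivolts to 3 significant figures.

1.43 mV

Span: 0.73 V − (-0.73 V) = 1.46 V.
Levels needed ≥ 1.46/4.31 mV = 338.7. 2^9 = 512 suffices, so N_min = 9.
LSB = 1.46 V / 2^9 = 2.8516 mV.
|e|_max = LSB/2 = 1.43 mV.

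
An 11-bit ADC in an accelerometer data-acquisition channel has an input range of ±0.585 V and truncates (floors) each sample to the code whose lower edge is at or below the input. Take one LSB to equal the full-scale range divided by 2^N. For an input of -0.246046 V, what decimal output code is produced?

593

The full-scale span is 0.585 − (-0.585) = 1.17 V. LSB = 1.17 V / 2^11 ≈ 0.5713 mV.
V_in − V_min = -0.246046 − (-0.585) = 0.338954 V.
Divide by LSB: 0.338954 × 2048/1.17 = 593.3144.
Truncating gives code 593.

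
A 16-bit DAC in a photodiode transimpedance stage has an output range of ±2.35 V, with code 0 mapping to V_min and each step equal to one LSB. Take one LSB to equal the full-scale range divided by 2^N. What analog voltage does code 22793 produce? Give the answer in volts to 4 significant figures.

-0.7154 V

The full-scale span is 2.35 − (-2.35) = 4.7 V. LSB = 4.7 V / 2^16.
Output = V_min + (22793/65536) × range = -2.35 + 0.347794 × 4.7 V
      = -2.35 V + 1.63463 V = -0.715370 V.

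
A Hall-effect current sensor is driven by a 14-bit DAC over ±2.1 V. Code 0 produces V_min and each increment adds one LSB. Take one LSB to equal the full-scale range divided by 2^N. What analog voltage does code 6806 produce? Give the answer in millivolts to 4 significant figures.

Span: 2.1 V − (-2.1 V) = 4.2 V. LSB = 4.2 V / 2^14.
V_out = -2.1 + 6806 × (4.2/16384) V
      = -2.1 V + 1.74470 V = -0.355298 V.

-355.3 mV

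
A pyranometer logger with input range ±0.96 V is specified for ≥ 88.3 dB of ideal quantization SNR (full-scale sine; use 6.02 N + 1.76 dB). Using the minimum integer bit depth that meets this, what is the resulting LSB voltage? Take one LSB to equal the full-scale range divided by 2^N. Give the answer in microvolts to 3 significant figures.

Full-scale range = 0.96 V − (-0.96 V) = 1.92 V.
Required N = ⌈(88.3 − 1.76)/6.02⌉ = ⌈14.375⌉ = 15.
LSB = 1.92 V / 2^15 = 58.6 µV.

58.6 µV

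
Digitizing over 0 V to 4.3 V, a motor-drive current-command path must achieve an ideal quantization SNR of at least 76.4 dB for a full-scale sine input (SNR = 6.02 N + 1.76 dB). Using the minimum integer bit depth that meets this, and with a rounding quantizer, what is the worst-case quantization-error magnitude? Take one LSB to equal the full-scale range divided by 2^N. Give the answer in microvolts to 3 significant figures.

262 µV

V_FS = 4.3 V.
Solving 6.02 N ≥ 76.4 − 1.76: N ≥ 12.399. Round up → N = 13.
LSB = 4.3 V ÷ 2^13 = 4.3/8192 V = 0.52490 mV.
Max error for round-to-nearest is LSB/2 = 262 µV.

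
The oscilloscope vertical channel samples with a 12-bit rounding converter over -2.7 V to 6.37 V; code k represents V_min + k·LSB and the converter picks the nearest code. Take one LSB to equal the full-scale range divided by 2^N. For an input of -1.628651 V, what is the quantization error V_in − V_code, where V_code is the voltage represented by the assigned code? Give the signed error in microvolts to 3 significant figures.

−399 µV

Full-scale range = 6.37 V − (-2.7 V) = 9.07 V. LSB = 9.07 V / 2^12 ≈ 2.214 mV.
Position in LSBs: (-1.628651 − (-2.7)) × 4096/9.07 = 483.8198; rounding gives k = 484.
Reconstructed level: -2.7 + 484 × 9.07/4096 V = -1.628251953 V.
e = -1.628651 − (-1.628251953) = −399 µV.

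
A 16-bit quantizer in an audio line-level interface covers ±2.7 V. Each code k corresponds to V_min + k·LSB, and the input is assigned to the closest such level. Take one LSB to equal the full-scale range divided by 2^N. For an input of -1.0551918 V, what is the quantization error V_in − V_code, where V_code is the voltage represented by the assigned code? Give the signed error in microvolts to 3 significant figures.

Full-scale range = 2.7 V − (-2.7 V) = 5.4 V. LSB = 5.4 V / 2^16 ≈ 82.40 µV.
Position in LSBs: (-1.0551918 − (-2.7)) × 65536/5.4 = 19961.8797; rounding gives k = 19962.
V_code = V_min + k × range/2^16 = -2.7 + 19962 × 5.4/65536 = -1.0551818848 V.
e = -1.0551918 − (-1.0551818848) = −9.92 µV.

−9.92 µV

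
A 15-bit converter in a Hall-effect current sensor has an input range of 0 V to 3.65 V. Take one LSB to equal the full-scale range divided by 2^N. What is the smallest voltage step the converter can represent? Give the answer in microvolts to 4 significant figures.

111.4 µV

Range is 3.65 V.
Number of codes = 2^15 = 32768.
LSB = 3.65 V ÷ 2^15 = 3.65/32768 V = 111.4 µV.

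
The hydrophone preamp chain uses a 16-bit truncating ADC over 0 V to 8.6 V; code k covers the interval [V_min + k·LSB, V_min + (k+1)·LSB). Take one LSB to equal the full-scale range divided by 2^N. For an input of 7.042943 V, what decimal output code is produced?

Full-scale range = 8.6 V. LSB = 8.6 V / 2^16 ≈ 131.2 µV.
V_in − V_min = 7.042943 − (0) = 7.042943 V.
Divide by LSB: 7.042943 × 65536/8.6 = 53670.5014.
Truncating gives code 53670.

53670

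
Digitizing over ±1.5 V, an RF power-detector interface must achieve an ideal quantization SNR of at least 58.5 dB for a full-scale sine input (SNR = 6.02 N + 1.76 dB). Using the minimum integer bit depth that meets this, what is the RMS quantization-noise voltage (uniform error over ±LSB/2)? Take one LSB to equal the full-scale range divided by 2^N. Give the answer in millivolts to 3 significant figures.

0.846 mV

The full-scale span is 1.5 − (-1.5) = 3 V.
N ≥ (58.5 − 1.76)/6.02 = 9.425 → N_min = 10.
One LSB is 3 V / 1024 = 2.9297 mV.
σ_q = LSB/√12 = 2.9297 mV/3.4641 = 0.846 mV.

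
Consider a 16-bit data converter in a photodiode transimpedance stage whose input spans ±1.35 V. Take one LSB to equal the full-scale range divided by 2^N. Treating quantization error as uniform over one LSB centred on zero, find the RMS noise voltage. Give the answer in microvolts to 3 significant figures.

11.9 µV

Range = 1.35 − (-1.35) = 2.7 V.
One LSB is 2.7 V / 65536 = 41.199 µV.
V_rms = LSB/√12 = 41.199 µV / √12 = 11.9 µV.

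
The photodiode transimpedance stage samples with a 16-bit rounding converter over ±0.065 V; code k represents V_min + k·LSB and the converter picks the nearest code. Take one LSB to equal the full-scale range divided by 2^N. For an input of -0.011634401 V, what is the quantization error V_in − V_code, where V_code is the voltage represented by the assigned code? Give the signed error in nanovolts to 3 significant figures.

Span: 0.065 V − (-0.065 V) = 0.13 V. LSB = 0.13 V / 2^16 ≈ 1.984 µV.
(-0.011634401 − (-0.065)) / LSB = 0.053365599 × 65536/0.13 = 26902.8300. Nearest integer: k = 26903.
V_code = V_min + k × range/2^16 = -0.065 + 26903 × 0.13/65536 = -0.011634063721 V.
e = -0.011634401 − (-0.011634063721) = −337 nV.

−337 nV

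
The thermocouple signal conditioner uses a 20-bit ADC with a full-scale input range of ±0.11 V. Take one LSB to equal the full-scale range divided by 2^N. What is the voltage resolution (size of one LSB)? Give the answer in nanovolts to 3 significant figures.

The full-scale span is 0.11 − (-0.11) = 0.22 V.
Number of codes = 2^20 = 1048576.
One LSB is 0.22 V / 1048576 = 210 nV.

210 nV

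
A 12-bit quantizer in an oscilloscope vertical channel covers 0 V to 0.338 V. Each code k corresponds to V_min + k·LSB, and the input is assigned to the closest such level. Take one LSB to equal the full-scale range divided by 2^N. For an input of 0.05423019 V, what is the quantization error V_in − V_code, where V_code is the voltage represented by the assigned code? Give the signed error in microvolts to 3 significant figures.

V_FS = 0.338 V. LSB = 0.338 V / 2^12 ≈ 82.52 µV.
(0.05423019 − (0)) / LSB = 0.05423019 × 4096/0.338 = 657.1801. Nearest integer: k = 657.
Reconstructed level: 0 + 657 × 0.338/4096 V = 0.05421533203 V.
Error = V_in − V_code = 0.05423019 − (0.05421533203) = +14.9 µV.

+14.9 µV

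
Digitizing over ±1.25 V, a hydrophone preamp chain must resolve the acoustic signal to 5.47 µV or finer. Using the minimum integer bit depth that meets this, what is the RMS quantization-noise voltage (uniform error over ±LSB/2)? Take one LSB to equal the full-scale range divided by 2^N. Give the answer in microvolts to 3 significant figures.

Full-scale range = 1.25 V − (-1.25 V) = 2.5 V.
Levels needed ≥ 2.5/5.47 µV = 457000. 2^19 = 524288 suffices, so N_min = 19.
LSB = 2.5 V / 2^19 = 4.7684 µV.
V_rms = LSB/√12 = 1.38 µV.

1.38 µV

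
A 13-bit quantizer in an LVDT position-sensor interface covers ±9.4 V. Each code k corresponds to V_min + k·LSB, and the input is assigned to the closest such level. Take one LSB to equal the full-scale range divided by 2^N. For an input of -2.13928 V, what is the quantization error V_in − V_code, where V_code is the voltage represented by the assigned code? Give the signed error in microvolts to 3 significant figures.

Range = 9.4 − (-9.4) = 18.8 V. LSB = 18.8 V / 2^13 ≈ 2.295 mV.
(-2.13928 − (-9.4)) / LSB = 7.26072 × 8192/18.8 = 3163.8201. Nearest integer: k = 3164.
V_code = V_min + k × range/2^13 = -9.4 + 3164 × 18.8/8192 = -2.138867188 V.
Error = V_in − V_code = -2.13928 − (-2.138867188) = −413 µV.

−413 µV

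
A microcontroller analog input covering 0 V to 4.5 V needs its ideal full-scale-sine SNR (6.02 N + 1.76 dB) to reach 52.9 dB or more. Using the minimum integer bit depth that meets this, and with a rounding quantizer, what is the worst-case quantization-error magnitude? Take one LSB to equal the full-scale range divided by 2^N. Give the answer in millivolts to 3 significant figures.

4.39 mV

V_FS = 4.5 V.
6.02 N + 1.76 ≥ 52.9 gives N ≥ 8.495, so the minimum integer is 9.
One LSB is 4.5 V / 512 = 8.7891 mV.
Max error for round-to-nearest is LSB/2 = 4.39 mV.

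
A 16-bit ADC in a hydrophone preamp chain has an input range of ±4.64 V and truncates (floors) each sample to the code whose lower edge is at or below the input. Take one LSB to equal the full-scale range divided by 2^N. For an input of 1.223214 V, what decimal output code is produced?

41406

The full-scale span is 4.64 − (-4.64) = 9.28 V. LSB = 9.28 V / 2^16 ≈ 141.6 µV.
(V_in − V_min) × 2^16/range = (1.223214 − (-4.64)) × 65536/9.28 = 41406.422.
Floor → code = 41406.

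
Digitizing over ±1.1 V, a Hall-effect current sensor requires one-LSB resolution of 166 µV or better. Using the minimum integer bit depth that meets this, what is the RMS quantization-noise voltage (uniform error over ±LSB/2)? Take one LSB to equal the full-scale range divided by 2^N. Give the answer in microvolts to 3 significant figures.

38.8 µV

Full-scale range = 1.1 V − (-1.1 V) = 2.2 V.
Required number of levels: 2.2/166 µV = 13253; smallest N with 2^N ≥ that is 14.
One LSB is 2.2 V / 16384 = 134.28 µV.
RMS noise = LSB/√12 = 38.8 µV.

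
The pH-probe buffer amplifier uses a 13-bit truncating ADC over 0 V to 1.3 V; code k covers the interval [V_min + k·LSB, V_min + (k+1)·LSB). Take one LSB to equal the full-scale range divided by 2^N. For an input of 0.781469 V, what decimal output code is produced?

Range is 1.3 V. LSB = 1.3 V / 2^13 ≈ 158.7 µV.
code = ⌊(V_in − V_min)/LSB⌋ = ⌊(V_in − V_min) × 2^13 / range⌋
     = ⌊(0.781469 − (0)) × 8192 / 1.3⌋ = ⌊0.781469 × 8192/1.3⌋
     = ⌊4924.457⌋ = 4924.

4924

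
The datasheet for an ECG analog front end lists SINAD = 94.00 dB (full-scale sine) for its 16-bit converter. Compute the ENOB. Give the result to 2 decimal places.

ENOB = (SINAD − 1.76) / 6.02 = (94.00 − 1.76) / 6.02 = 92.24 / 6.02 = 15.3223.

15.32 bits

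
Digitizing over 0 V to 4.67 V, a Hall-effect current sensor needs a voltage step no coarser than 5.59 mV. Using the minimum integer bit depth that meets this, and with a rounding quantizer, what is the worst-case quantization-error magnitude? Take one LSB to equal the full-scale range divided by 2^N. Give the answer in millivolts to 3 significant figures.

2.28 mV

Span = 4.67 V.
4.67 V / 5.59 mV = 835.4. Since 2^9 = 512 and 2^10 = 1024, N = 10.
LSB = 4.67 V ÷ 2^10 = 4.67/1024 V = 4.5605 mV.
Max error for round-to-nearest is LSB/2 = 2.28 mV.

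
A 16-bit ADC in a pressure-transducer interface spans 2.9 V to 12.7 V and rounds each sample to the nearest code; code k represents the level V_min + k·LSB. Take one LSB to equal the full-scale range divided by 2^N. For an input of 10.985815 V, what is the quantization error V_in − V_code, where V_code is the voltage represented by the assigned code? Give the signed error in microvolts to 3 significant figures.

−52.3 µV

Range = 12.7 − (2.9) = 9.8 V. LSB = 9.8 V / 2^16 ≈ 149.5 µV.
Position in LSBs: (10.985815 − (2.9)) × 65536/9.8 = 54072.6502; rounding gives k = 54073.
Reconstructed level: 2.9 + 54073 × 9.8/65536 V = 10.985867310 V.
e = 10.985815 − (10.985867310) = −52.3 µV.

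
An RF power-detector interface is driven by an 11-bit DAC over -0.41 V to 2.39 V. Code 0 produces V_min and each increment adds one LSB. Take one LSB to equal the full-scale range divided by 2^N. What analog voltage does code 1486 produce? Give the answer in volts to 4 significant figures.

1.622 V

The full-scale span is 2.39 − (-0.41) = 2.8 V. LSB = 2.8 V / 2^11.
V_out = -0.41 + 1486 × (2.8/2048) V
      = -0.41 V + 2.03164 V = 1.62164 V.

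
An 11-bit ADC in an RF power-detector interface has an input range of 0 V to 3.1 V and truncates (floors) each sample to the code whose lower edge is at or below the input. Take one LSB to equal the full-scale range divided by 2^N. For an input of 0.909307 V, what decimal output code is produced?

600

Full-scale range = 3.1 V. LSB = 3.1 V / 2^11 ≈ 1.514 mV.
code = ⌊(V_in − V_min)/LSB⌋ = ⌊(V_in − V_min) × 2^11 / range⌋
     = ⌊(0.909307 − (0)) × 2048 / 3.1⌋ = ⌊0.909307 × 2048/3.1⌋
     = ⌊600.729⌋ = 600.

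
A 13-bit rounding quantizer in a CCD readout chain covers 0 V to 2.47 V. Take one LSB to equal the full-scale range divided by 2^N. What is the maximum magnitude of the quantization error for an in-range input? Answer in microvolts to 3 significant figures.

Span = 2.47 V.
Step size = 2.47/8192 V = 301.51 µV.
A rounding quantizer has |error| ≤ LSB/2 = 151 µV.

151 µV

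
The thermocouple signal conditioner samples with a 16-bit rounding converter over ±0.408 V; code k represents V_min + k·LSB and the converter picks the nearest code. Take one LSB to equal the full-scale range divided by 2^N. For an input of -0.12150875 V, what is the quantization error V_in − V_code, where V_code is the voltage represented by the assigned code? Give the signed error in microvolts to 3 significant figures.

+2.24 µV

Span: 0.408 V − (-0.408 V) = 0.816 V. LSB = 0.816 V / 2^16 ≈ 12.45 µV.
Position in LSBs: (-0.12150875 − (-0.408)) × 65536/0.816 = 23009.1796; rounding gives k = 23009.
V_code = V_min + k × range/2^16 = -0.408 + 23009 × 0.816/65536 = -0.12151098633 V.
Error = V_in − V_code = -0.12150875 − (-0.12151098633) = +2.24 µV.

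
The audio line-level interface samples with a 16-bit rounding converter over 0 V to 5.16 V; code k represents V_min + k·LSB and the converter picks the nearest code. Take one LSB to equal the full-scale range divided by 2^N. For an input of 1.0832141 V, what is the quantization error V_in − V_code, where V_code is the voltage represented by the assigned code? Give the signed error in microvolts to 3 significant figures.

−26.9 µV

V_FS = 5.16 V. LSB = 5.16 V / 2^16 ≈ 78.74 µV.
Position in LSBs: (1.0832141 − (0)) × 65536/5.16 = 13757.6588; rounding gives k = 13758.
V_code = V_min + k × range/2^16 = 0 + 13758 × 5.16/65536 = 1.0832409668 V.
e = 1.0832141 − (1.0832409668) = −26.9 µV.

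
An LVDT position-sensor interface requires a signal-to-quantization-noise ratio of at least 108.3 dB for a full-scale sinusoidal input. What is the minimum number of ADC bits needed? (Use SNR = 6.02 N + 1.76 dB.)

18 bits

N ≥ (108.3 − 1.76)/6.02 = 17.698 → N_min = 18.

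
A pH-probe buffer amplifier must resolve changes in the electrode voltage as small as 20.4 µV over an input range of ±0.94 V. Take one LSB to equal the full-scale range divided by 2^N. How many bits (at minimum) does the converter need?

17 bits

The full-scale span is 0.94 − (-0.94) = 1.88 V.
Required number of levels: 1.88/20.4 µV = 92157; smallest N with 2^N ≥ that is 17.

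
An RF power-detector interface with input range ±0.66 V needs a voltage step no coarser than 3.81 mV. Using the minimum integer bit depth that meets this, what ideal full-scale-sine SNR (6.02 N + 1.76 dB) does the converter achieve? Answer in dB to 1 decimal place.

The full-scale span is 0.66 − (-0.66) = 1.32 V.
Levels needed ≥ 1.32/3.81 mV = 346.5. 2^9 = 512 suffices, so N_min = 9.
6.02(9) + 1.76 = 55.94 dB.

55.9 dB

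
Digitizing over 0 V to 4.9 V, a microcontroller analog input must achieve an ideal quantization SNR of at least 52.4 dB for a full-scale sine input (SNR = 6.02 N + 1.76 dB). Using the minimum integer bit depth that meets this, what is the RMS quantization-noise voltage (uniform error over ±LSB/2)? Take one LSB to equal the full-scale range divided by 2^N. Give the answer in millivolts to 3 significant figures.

2.76 mV

Range is 4.9 V.
6.02 N + 1.76 ≥ 52.4 gives N ≥ 8.412, so the minimum integer is 9.
Step size = 4.9/512 V = 9.5703 mV.
σ_q = LSB/√12 = 9.5703 mV/3.4641 = 2.76 mV.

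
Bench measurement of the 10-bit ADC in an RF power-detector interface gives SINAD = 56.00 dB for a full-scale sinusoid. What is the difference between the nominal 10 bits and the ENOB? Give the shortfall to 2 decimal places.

0.99 bits

Effective bits = (56.00 − 1.76)/6.02 = 9.0100.
Shortfall = 10 − 9.0100 = 0.9900 bits.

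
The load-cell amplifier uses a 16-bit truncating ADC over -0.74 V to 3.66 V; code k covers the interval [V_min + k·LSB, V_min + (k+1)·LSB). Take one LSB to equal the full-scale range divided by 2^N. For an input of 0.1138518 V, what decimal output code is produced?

Full-scale range = 3.66 V − (-0.74 V) = 4.4 V. LSB = 4.4 V / 2^16 ≈ 67.14 µV.
code = ⌊(V_in − V_min)/LSB⌋ = ⌊(V_in − V_min) × 2^16 / range⌋
     = ⌊(0.1138518 − (-0.74)) × 65536 / 4.4⌋ = ⌊0.8538518 × 65536/4.4⌋
     = ⌊12717.734⌋ = 12717.

12717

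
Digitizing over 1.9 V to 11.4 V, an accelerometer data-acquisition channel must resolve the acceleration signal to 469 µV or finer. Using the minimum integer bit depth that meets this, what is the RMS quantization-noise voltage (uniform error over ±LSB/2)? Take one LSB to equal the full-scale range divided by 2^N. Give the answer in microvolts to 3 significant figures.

Full-scale range = 11.4 V − (1.9 V) = 9.5 V.
Need 2^N ≥ 9.5 V / 469 µV = 20260 → N_min = 15.
LSB = 9.5 V / 2^15 = 289.92 µV.
V_rms = LSB/√12 = 83.7 µV.

83.7 µV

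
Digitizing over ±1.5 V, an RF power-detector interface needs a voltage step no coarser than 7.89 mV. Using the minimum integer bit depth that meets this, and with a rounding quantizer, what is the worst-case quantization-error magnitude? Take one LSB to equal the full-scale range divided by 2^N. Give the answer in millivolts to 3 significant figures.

The full-scale span is 1.5 − (-1.5) = 3 V.
Required number of levels: 3/7.89 mV = 380.23; smallest N with 2^N ≥ that is 9.
LSB = 3 V ÷ 2^9 = 3/512 V = 5.8594 mV.
|e|_max = LSB/2 = 2.93 mV.

2.93 mV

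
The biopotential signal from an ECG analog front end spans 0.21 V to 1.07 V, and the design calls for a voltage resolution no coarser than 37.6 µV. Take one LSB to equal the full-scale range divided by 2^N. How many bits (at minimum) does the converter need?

The full-scale span is 1.07 − (0.21) = 0.86 V.
Need 2^N ≥ 0.86 V / 37.6 µV = 22870 → N_min = 15.

15 bits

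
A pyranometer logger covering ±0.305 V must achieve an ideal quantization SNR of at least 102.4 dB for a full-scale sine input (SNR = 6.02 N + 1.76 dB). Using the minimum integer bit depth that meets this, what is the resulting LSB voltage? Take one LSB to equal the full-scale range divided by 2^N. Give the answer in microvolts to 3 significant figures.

Full-scale range = 0.305 V − (-0.305 V) = 0.61 V.
Solving 6.02 N ≥ 102.4 − 1.76: N ≥ 16.718. Round up → N = 17.
LSB = 0.61 V / 2^17 = 4.65 µV.

4.65 µV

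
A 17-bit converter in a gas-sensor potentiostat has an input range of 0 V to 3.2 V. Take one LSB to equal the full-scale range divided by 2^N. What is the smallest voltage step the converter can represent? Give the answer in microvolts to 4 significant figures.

24.41 µV

V_FS = 3.2 V.
There are 2^17 = 131072 steps.
Step size = 3.2/131072 V = 24.41 µV.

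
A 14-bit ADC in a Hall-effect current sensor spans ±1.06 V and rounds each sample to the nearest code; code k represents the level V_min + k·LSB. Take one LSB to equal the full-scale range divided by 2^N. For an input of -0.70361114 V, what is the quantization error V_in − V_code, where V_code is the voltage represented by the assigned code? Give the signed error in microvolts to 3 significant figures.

The full-scale span is 1.06 − (-1.06) = 2.12 V. LSB = 2.12 V / 2^14 ≈ 129.4 µV.
(-0.70361114 − (-1.06)) / LSB = 0.35638886 × 16384/2.12 = 2754.2807. Nearest integer: k = 2754.
Reconstructed level: -1.06 + 2754 × 2.12/16384 V = -0.70364746094 V.
e = -0.70361114 − (-0.70364746094) = +36.3 µV.

+36.3 µV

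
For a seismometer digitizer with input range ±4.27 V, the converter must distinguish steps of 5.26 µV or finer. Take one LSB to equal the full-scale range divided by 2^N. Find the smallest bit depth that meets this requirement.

21 bits

Span: 4.27 V − (-4.27 V) = 8.54 V.
Levels needed ≥ 8.54/5.26 µV = 1.624e6. 2^21 = 2097152 suffices, so N_min = 21.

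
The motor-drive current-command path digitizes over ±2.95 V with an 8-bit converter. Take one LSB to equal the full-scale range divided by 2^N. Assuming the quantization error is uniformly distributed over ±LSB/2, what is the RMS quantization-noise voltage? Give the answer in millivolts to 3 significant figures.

Range = 2.95 − (-2.95) = 5.9 V.
LSB = 5.9 V ÷ 2^8 = 5.9/256 V = 23.047 mV.
σ_q = LSB/√12 = 23.047 mV/3.4641 = 6.65 mV.

6.65 mV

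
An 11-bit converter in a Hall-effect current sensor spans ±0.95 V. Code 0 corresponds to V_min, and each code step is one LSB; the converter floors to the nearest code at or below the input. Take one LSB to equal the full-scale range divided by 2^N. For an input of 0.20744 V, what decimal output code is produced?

The full-scale span is 0.95 − (-0.95) = 1.9 V. LSB = 1.9 V / 2^11 ≈ 0.9277 mV.
code = ⌊(V_in − V_min)/LSB⌋ = ⌊(V_in − V_min) × 2^11 / range⌋
     = ⌊(0.20744 − (-0.95)) × 2048 / 1.9⌋ = ⌊1.15744 × 2048/1.9⌋
     = ⌊1247.598⌋ = 1247.

1247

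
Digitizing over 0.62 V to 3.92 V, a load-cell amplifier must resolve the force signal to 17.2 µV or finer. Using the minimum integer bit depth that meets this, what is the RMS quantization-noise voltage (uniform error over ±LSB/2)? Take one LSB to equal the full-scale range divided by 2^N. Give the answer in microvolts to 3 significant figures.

Full-scale range = 3.92 V − (0.62 V) = 3.3 V.
Levels needed ≥ 3.3/17.2 µV = 191900. 2^18 = 262144 suffices, so N_min = 18.
LSB = 3.3 V / 2^18 = 12.589 µV.
σ_q = LSB/√12 = 12.589 µV/3.4641 = 3.63 µV.

3.63 µV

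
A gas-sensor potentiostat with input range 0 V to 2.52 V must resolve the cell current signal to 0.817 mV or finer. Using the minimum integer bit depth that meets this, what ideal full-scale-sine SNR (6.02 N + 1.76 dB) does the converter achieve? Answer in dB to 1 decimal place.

74.0 dB

Range is 2.52 V.
2.52 V / 0.817 mV = 3084. Since 2^11 = 2048 and 2^12 = 4096, N = 12.
SNR = 6.02 × 12 + 1.76 = 74.00 dB.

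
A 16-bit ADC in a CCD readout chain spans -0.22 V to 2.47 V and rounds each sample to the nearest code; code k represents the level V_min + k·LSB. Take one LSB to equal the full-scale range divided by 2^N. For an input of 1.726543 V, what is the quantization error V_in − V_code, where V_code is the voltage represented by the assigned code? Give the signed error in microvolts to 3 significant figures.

+11.8 µV

Span: 2.47 V − (-0.22 V) = 2.69 V. LSB = 2.69 V / 2^16 ≈ 41.05 µV.
Position in LSBs: (1.726543 − (-0.22)) × 65536/2.69 = 47423.2870; rounding gives k = 47423.
Reconstructed level: -0.22 + 47423 × 2.69/65536 V = 1.7265312195 V.
V_in − V_code = 1.726543 − (1.7265312195) = +11.8 µV.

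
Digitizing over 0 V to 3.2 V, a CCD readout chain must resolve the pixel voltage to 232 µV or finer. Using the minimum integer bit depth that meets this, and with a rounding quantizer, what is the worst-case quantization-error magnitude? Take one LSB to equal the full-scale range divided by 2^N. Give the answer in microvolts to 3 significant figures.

Range is 3.2 V.
3.2 V / 232 µV = 13790. Since 2^13 = 8192 and 2^14 = 16384, N = 14.
One LSB is 3.2 V / 16384 = 195.31 µV.
|e|_max = LSB/2 = 97.7 µV.

97.7 µV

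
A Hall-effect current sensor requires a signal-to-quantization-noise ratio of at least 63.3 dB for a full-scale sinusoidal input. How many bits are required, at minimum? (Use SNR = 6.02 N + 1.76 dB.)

Required N = ⌈(63.3 − 1.76)/6.02⌉ = ⌈10.223⌉ = 11.

11 bits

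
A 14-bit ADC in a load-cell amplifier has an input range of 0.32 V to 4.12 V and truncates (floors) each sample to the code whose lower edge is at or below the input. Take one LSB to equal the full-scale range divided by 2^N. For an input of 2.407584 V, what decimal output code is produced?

Span: 4.12 V − (0.32 V) = 3.8 V. LSB = 3.8 V / 2^14 ≈ 231.9 µV.
V_in − V_min = 2.407584 − (0.32) = 2.087584 V.
Divide by LSB: 2.087584 × 16384/3.8 = 9000.7832.
Truncating gives code 9000.

9000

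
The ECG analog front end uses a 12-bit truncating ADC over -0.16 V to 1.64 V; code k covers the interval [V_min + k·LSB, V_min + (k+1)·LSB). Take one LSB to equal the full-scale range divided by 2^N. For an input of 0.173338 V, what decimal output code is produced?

Span: 1.64 V − (-0.16 V) = 1.8 V. LSB = 1.8 V / 2^12 ≈ 439.5 µV.
V_in − V_min = 0.173338 − (-0.16) = 0.333338 V.
Divide by LSB: 0.333338 × 4096/1.8 = 758.5291.
Truncating gives code 758.

758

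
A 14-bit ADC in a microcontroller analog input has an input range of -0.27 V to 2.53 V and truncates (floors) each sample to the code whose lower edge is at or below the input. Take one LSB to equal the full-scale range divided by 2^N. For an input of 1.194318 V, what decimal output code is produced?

8568

Span: 2.53 V − (-0.27 V) = 2.8 V. LSB = 2.8 V / 2^14 ≈ 170.9 µV.
code = ⌊(V_in − V_min)/LSB⌋ = ⌊(V_in − V_min) × 2^14 / range⌋
     = ⌊(1.194318 − (-0.27)) × 16384 / 2.8⌋ = ⌊1.464318 × 16384/2.8⌋
     = ⌊8568.352⌋ = 8568.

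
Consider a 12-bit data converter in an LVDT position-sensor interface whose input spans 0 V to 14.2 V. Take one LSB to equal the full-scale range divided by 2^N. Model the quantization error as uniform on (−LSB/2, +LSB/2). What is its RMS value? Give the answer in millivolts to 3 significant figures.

1.00 mV

Span = 14.2 V.
Step size = 14.2/4096 V = 3.4668 mV.
σ_q = LSB/√12 = 3.4668 mV/3.4641 = 1.00 mV.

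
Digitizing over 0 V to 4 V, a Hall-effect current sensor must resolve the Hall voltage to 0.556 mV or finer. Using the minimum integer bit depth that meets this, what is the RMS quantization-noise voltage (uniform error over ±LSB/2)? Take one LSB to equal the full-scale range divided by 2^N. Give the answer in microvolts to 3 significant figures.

Span = 4 V.
Required number of levels: 4/0.556 mV = 7194.2; smallest N with 2^N ≥ that is 13.
LSB = 4 V / 2^13 = 488.28 µV.
σ_q = LSB/√12 = 488.28 µV/3.4641 = 141 µV.

141 µV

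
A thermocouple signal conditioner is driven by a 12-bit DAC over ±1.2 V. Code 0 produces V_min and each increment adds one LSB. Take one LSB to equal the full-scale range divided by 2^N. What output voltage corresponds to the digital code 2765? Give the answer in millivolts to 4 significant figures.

420.1 mV

Range = 1.2 − (-1.2) = 2.4 V. LSB = 2.4 V / 2^12.
Output = V_min + (2765/4096) × range = -1.2 + 0.675049 × 2.4 V
      = -1.2 V + 1.62012 V = 0.420117 V.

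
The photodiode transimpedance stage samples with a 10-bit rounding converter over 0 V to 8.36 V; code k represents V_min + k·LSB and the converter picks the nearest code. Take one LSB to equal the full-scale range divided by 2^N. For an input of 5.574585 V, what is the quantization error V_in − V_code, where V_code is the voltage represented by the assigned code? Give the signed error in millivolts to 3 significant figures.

−1.47 mV

Range is 8.36 V. LSB = 8.36 V / 2^10 ≈ 8.164 mV.
(V_in − V_min)/LSB = (5.574585 − (0)) × 1024/8.36 = 682.8200 → nearest code k = 683.
V_code = V_min + k × range/2^10 = 0 + 683 × 8.36/1024 = 5.576054688 V.
e = 5.574585 − (5.576054688) = −1.47 mV.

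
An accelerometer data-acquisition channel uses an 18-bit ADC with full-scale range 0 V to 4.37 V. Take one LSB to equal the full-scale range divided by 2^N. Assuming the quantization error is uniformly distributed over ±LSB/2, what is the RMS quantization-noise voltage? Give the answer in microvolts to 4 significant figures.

Full-scale range = 4.37 V.
One LSB is 4.37 V / 262144 = 16.6702 µV.
V_rms = LSB/√12 = 16.6702 µV / √12 = 4.812 µV.

4.812 µV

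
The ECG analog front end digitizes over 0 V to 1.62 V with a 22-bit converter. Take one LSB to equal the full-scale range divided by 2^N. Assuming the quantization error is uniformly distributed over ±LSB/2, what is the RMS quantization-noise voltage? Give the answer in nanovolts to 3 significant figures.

V_FS = 1.62 V.
LSB = 1.62 V ÷ 2^22 = 1.62/4194304 V = 386.24 nV.
For a uniform distribution on [−LSB/2, +LSB/2], V_rms = LSB/√12 = 386.24 nV/3.4641 = 111 nV.

111 nV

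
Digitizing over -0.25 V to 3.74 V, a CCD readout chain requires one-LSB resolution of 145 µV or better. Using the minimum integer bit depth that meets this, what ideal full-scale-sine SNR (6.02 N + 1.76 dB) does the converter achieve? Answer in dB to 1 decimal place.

Full-scale range = 3.74 V − (-0.25 V) = 3.99 V.
3.99 V / 145 µV = 27520. Since 2^14 = 16384 and 2^15 = 32768, N = 15.
Ideal SNR at N = 15: 6.02·15 + 1.76 = 92.1 dB.

92.1 dB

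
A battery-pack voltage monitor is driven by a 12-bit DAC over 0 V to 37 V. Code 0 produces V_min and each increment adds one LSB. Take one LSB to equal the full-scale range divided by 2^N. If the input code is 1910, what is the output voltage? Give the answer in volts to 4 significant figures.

17.25 V

Range is 37 V. LSB = 37 V / 2^12.
V_out = V_min + code × LSB = 0 V + 1910 × 37 V / 4096
      = 0 V + 17.2534 V = 17.2534 V.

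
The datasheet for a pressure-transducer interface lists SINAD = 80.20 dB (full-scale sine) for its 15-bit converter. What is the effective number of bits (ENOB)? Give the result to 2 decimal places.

13.03 bits

Inverting SNR = 6.02 N + 1.76: N_eff = (80.20 − 1.76)/6.02 = 13.0299.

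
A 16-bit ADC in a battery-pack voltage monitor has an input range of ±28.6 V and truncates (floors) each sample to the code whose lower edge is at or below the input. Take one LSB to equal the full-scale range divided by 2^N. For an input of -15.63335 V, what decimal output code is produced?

The full-scale span is 28.6 − (-28.6) = 57.2 V. LSB = 57.2 V / 2^16 ≈ 0.8728 mV.
V_in − V_min = -15.63335 − (-28.6) = 12.96665 V.
Divide by LSB: 12.96665 × 65536/57.2 = 14856.3352.
Truncating gives code 14856.

14856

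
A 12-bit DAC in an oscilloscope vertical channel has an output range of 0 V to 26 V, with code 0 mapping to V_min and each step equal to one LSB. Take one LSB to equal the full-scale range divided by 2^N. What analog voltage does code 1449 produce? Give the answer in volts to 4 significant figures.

9.198 V

Full-scale range = 26 V. LSB = 26 V / 2^12.
Output = V_min + (1449/4096) × range = 0 + 0.353760 × 26 V
      = 0 V + 9.19775 V = 9.19775 V.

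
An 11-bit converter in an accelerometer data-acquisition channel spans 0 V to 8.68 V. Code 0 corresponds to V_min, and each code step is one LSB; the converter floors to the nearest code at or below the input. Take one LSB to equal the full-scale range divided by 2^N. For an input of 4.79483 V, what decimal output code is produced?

Full-scale range = 8.68 V. LSB = 8.68 V / 2^11 ≈ 4.238 mV.
(V_in − V_min) × 2^11/range = (4.79483 − (0)) × 2048/8.68 = 1131.315.
Floor → code = 1131.

1131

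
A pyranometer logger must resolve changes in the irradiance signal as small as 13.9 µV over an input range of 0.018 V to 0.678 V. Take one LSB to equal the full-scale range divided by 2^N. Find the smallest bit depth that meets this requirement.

The full-scale span is 0.678 − (0.018) = 0.66 V.
0.66 V / 13.9 µV = 47480. Since 2^15 = 32768 and 2^16 = 65536, N = 16.

16 bits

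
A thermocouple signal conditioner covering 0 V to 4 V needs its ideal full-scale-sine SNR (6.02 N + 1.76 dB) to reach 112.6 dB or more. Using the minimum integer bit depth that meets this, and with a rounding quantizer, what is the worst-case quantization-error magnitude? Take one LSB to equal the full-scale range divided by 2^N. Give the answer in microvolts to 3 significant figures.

Range is 4 V.
Required N = ⌈(112.6 − 1.76)/6.02⌉ = ⌈18.412⌉ = 19.
LSB = 4 V ÷ 2^19 = 4/524288 V = 7.6294 µV.
Max error for round-to-nearest is LSB/2 = 3.81 µV.

3.81 µV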